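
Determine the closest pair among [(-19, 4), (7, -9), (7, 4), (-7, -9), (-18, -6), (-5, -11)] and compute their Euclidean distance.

Computing all pairwise distances among 6 points:

d((-19, 4), (7, -9)) = 29.0689
d((-19, 4), (7, 4)) = 26.0
d((-19, 4), (-7, -9)) = 17.6918
d((-19, 4), (-18, -6)) = 10.0499
d((-19, 4), (-5, -11)) = 20.5183
d((7, -9), (7, 4)) = 13.0
d((7, -9), (-7, -9)) = 14.0
d((7, -9), (-18, -6)) = 25.1794
d((7, -9), (-5, -11)) = 12.1655
d((7, 4), (-7, -9)) = 19.105
d((7, 4), (-18, -6)) = 26.9258
d((7, 4), (-5, -11)) = 19.2094
d((-7, -9), (-18, -6)) = 11.4018
d((-7, -9), (-5, -11)) = 2.8284 <-- minimum
d((-18, -6), (-5, -11)) = 13.9284

Closest pair: (-7, -9) and (-5, -11) with distance 2.8284

The closest pair is (-7, -9) and (-5, -11) with Euclidean distance 2.8284. For 6 points, brute-force pairwise comparison is shown above. For large n, the divide-and-conquer algorithm (sort by x, recurse on halves, check the dividing strip) achieves O(n log n).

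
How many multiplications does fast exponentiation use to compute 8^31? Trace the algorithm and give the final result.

Computing 8^31 by squaring (build up from 8^1; each line after the first costs one multiplication):

8^1 = 8
8^2 = (8^1)^2 = 8^2 = 64
8^3 = 8 * 8^2 = 8 * 64 = 512
8^6 = (8^3)^2 = 512^2 = 262144
8^7 = 8 * 8^6 = 8 * 262144 = 2097152
8^14 = (8^7)^2 = 2097152^2 = 4398046511104
8^15 = 8 * 8^14 = 8 * 4398046511104 = 35184372088832
8^30 = (8^15)^2 = 35184372088832^2 = 1237940039285380274899124224
8^31 = 8 * 8^30 = 8 * 1237940039285380274899124224 = 9903520314283042199192993792

Result: 9903520314283042199192993792
Multiplications needed: 8 (8 lines after 8^1)

8^31 = 9903520314283042199192993792. Using exponentiation by squaring, this requires 8 multiplications. The key idea: if the exponent is even, square the half-power; if odd, multiply by the base once.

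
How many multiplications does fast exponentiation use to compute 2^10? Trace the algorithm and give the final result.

Computing 2^10 by squaring (build up from 2^1; each line after the first costs one multiplication):

2^1 = 2
2^2 = (2^1)^2 = 2^2 = 4
2^4 = (2^2)^2 = 4^2 = 16
2^5 = 2 * 2^4 = 2 * 16 = 32
2^10 = (2^5)^2 = 32^2 = 1024

Result: 1024
Multiplications needed: 4 (4 lines after 2^1)

2^10 = 1024. Using exponentiation by squaring, this requires 4 multiplications. The key idea: if the exponent is even, square the half-power; if odd, multiply by the base once.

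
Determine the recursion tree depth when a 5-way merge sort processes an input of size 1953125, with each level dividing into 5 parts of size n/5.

For divide and conquer with division factor 5:

Problem sizes at each level:
Level 0: 1953125
Level 1: 390625
Level 2: 78125
Level 3: 15625
Level 4: 3125
Level 5: 625
Level 6: 125
Level 7: 25
Level 8: 5
Level 9: 1

The root is level 0 and the size-1 base case is level 9 (the tree spans levels 0 through 9, i.e. 10 levels counting the root), so the depth is the number of divisions: log_5(1953125) = 9

The recursion tree depth is log_5(1953125) = 9. At each level, the problem size is divided by 5, so it takes 9 divisions to reduce to a base case of size 1. The algorithm makes 5 recursive calls at each level.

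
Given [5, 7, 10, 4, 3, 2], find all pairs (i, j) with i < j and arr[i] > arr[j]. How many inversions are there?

Finding inversions in [5, 7, 10, 4, 3, 2]:

(0, 3): arr[0]=5 > arr[3]=4
(0, 4): arr[0]=5 > arr[4]=3
(0, 5): arr[0]=5 > arr[5]=2
(1, 3): arr[1]=7 > arr[3]=4
(1, 4): arr[1]=7 > arr[4]=3
(1, 5): arr[1]=7 > arr[5]=2
(2, 3): arr[2]=10 > arr[3]=4
(2, 4): arr[2]=10 > arr[4]=3
(2, 5): arr[2]=10 > arr[5]=2
(3, 4): arr[3]=4 > arr[4]=3
(3, 5): arr[3]=4 > arr[5]=2
(4, 5): arr[4]=3 > arr[5]=2

Total inversions: 12

The array has 12 inversion(s): (0,3), (0,4), (0,5), (1,3), (1,4), (1,5), (2,3), (2,4), (2,5), (3,4), (3,5), (4,5). Each pair (i,j) satisfies i < j and arr[i] > arr[j].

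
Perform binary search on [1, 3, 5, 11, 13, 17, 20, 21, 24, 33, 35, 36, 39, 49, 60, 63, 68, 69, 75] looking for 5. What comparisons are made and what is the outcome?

Binary search for 5 in [1, 3, 5, 11, 13, 17, 20, 21, 24, 33, 35, 36, 39, 49, 60, 63, 68, 69, 75]:

lo=0, hi=18, mid=9, arr[mid]=33 -> 33 > 5, search left half
lo=0, hi=8, mid=4, arr[mid]=13 -> 13 > 5, search left half
lo=0, hi=3, mid=1, arr[mid]=3 -> 3 < 5, search right half
lo=2, hi=3, mid=2, arr[mid]=5 -> Found target at index 2!

Binary search finds 5 at index 2 after 4 comparisons. The search repeatedly halves the search space by comparing with the middle element.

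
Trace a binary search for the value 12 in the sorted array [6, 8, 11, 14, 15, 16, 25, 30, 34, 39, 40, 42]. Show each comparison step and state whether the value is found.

Binary search for 12 in [6, 8, 11, 14, 15, 16, 25, 30, 34, 39, 40, 42]:

lo=0, hi=11, mid=5, arr[mid]=16 -> 16 > 12, search left half
lo=0, hi=4, mid=2, arr[mid]=11 -> 11 < 12, search right half
lo=3, hi=4, mid=3, arr[mid]=14 -> 14 > 12, search left half
lo=3 > hi=2, target 12 not found

Binary search determines that 12 is not in the array after 3 comparisons. The search space was exhausted without finding the target.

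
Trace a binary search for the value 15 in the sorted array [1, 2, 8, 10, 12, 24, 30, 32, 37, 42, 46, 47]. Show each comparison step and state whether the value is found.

Binary search for 15 in [1, 2, 8, 10, 12, 24, 30, 32, 37, 42, 46, 47]:

lo=0, hi=11, mid=5, arr[mid]=24 -> 24 > 15, search left half
lo=0, hi=4, mid=2, arr[mid]=8 -> 8 < 15, search right half
lo=3, hi=4, mid=3, arr[mid]=10 -> 10 < 15, search right half
lo=4, hi=4, mid=4, arr[mid]=12 -> 12 < 15, search right half
lo=5 > hi=4, target 15 not found

Binary search determines that 15 is not in the array after 4 comparisons. The search space was exhausted without finding the target.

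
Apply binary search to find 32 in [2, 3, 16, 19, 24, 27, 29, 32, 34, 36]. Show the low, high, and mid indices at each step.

Binary search for 32 in [2, 3, 16, 19, 24, 27, 29, 32, 34, 36]:

lo=0, hi=9, mid=4, arr[mid]=24 -> 24 < 32, search right half
lo=5, hi=9, mid=7, arr[mid]=32 -> Found target at index 7!

Binary search finds 32 at index 7 after 2 comparisons. The search repeatedly halves the search space by comparing with the middle element.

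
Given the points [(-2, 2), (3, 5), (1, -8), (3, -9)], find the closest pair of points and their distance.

Computing all pairwise distances among 4 points:

d((-2, 2), (3, 5)) = 5.831
d((-2, 2), (1, -8)) = 10.4403
d((-2, 2), (3, -9)) = 12.083
d((3, 5), (1, -8)) = 13.1529
d((3, 5), (3, -9)) = 14.0
d((1, -8), (3, -9)) = 2.2361 <-- minimum

Closest pair: (1, -8) and (3, -9) with distance 2.2361

The closest pair is (1, -8) and (3, -9) with Euclidean distance 2.2361. For 4 points, brute-force pairwise comparison is shown above. For large n, the divide-and-conquer algorithm (sort by x, recurse on halves, check the dividing strip) achieves O(n log n).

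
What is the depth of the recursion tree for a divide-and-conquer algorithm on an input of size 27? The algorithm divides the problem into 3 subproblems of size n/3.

For divide and conquer with division factor 3:

Problem sizes at each level:
Level 0: 27
Level 1: 9
Level 2: 3
Level 3: 1

The root is level 0 and the size-1 base case is level 3 (the tree spans levels 0 through 3, i.e. 4 levels counting the root), so the depth is the number of divisions: log_3(27) = 3

The recursion tree depth is log_3(27) = 3. At each level, the problem size is divided by 3, so it takes 3 divisions to reduce to a base case of size 1. The algorithm makes 3 recursive calls at each level.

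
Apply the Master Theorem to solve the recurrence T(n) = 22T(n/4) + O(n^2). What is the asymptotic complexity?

Master Theorem for T(n) = 22T(n/4) + O(n^2):

a = 22, b = 4, c = 2
log_b(a) = log_4(22) = 2.2297

Case 1: c = 2 < log_4(22) = 2.2297
T(n) = O(n^(log_4 22))

For T(n) = 22T(n/4) + O(n^2): log_4(22) = 2.2297. This is Case 1 of the Master Theorem (c < log_b(a), work dominated by leaves), giving O(n^(log_4 22)).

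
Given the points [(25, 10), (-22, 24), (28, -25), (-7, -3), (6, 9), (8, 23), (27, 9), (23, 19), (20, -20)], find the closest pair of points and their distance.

Computing all pairwise distances among 9 points:

d((25, 10), (-22, 24)) = 49.0408
d((25, 10), (28, -25)) = 35.1283
d((25, 10), (-7, -3)) = 34.5398
d((25, 10), (6, 9)) = 19.0263
d((25, 10), (8, 23)) = 21.4009
d((25, 10), (27, 9)) = 2.2361 <-- minimum
d((25, 10), (23, 19)) = 9.2195
d((25, 10), (20, -20)) = 30.4138
d((-22, 24), (28, -25)) = 70.0071
d((-22, 24), (-7, -3)) = 30.8869
d((-22, 24), (6, 9)) = 31.7648
d((-22, 24), (8, 23)) = 30.0167
d((-22, 24), (27, 9)) = 51.2445
d((-22, 24), (23, 19)) = 45.2769
d((-22, 24), (20, -20)) = 60.8276
d((28, -25), (-7, -3)) = 41.3401
d((28, -25), (6, 9)) = 40.4969
d((28, -25), (8, 23)) = 52.0
d((28, -25), (27, 9)) = 34.0147
d((28, -25), (23, 19)) = 44.2832
d((28, -25), (20, -20)) = 9.434
d((-7, -3), (6, 9)) = 17.6918
d((-7, -3), (8, 23)) = 30.0167
d((-7, -3), (27, 9)) = 36.0555
d((-7, -3), (23, 19)) = 37.2022
d((-7, -3), (20, -20)) = 31.9061
d((6, 9), (8, 23)) = 14.1421
d((6, 9), (27, 9)) = 21.0
d((6, 9), (23, 19)) = 19.7231
d((6, 9), (20, -20)) = 32.2025
d((8, 23), (27, 9)) = 23.6008
d((8, 23), (23, 19)) = 15.5242
d((8, 23), (20, -20)) = 44.643
d((27, 9), (23, 19)) = 10.7703
d((27, 9), (20, -20)) = 29.8329
d((23, 19), (20, -20)) = 39.1152

Closest pair: (25, 10) and (27, 9) with distance 2.2361

The closest pair is (25, 10) and (27, 9) with Euclidean distance 2.2361. For 9 points, brute-force pairwise comparison is shown above. For large n, the divide-and-conquer algorithm (sort by x, recurse on halves, check the dividing strip) achieves O(n log n).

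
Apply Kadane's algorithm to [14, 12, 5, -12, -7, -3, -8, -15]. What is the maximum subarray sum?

Using Kadane's algorithm on [14, 12, 5, -12, -7, -3, -8, -15]:

Scanning through the array:
Position 1 (value 12): max_ending_here = 26, max_so_far = 26
Position 2 (value 5): max_ending_here = 31, max_so_far = 31
Position 3 (value -12): max_ending_here = 19, max_so_far = 31
Position 4 (value -7): max_ending_here = 12, max_so_far = 31
Position 5 (value -3): max_ending_here = 9, max_so_far = 31
Position 6 (value -8): max_ending_here = 1, max_so_far = 31
Position 7 (value -15): max_ending_here = -14, max_so_far = 31

Maximum subarray: [14, 12, 5]
Maximum sum: 31

The maximum subarray is [14, 12, 5] with sum 31. This subarray runs from index 0 to index 2.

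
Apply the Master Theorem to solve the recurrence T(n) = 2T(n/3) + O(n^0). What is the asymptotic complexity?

Master Theorem for T(n) = 2T(n/3) + O(n^0):

a = 2, b = 3, c = 0
log_b(a) = log_3(2) = 0.6309

Case 1: c = 0 < log_3(2) = 0.6309
T(n) = O(n^(log_3 2))

For T(n) = 2T(n/3) + O(n^0): log_3(2) = 0.6309. This is Case 1 of the Master Theorem (c < log_b(a), work dominated by leaves), giving O(n^(log_3 2)).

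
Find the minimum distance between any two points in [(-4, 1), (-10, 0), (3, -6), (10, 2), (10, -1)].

Computing all pairwise distances among 5 points:

d((-4, 1), (-10, 0)) = 6.0828
d((-4, 1), (3, -6)) = 9.8995
d((-4, 1), (10, 2)) = 14.0357
d((-4, 1), (10, -1)) = 14.1421
d((-10, 0), (3, -6)) = 14.3178
d((-10, 0), (10, 2)) = 20.0998
d((-10, 0), (10, -1)) = 20.025
d((3, -6), (10, 2)) = 10.6301
d((3, -6), (10, -1)) = 8.6023
d((10, 2), (10, -1)) = 3.0 <-- minimum

Closest pair: (10, 2) and (10, -1) with distance 3.0

The closest pair is (10, 2) and (10, -1) with Euclidean distance 3.0. For 5 points, brute-force pairwise comparison is shown above. For large n, the divide-and-conquer algorithm (sort by x, recurse on halves, check the dividing strip) achieves O(n log n).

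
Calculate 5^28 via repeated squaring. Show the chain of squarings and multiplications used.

Computing 5^28 by squaring (build up from 5^1; each line after the first costs one multiplication):

5^1 = 5
5^2 = (5^1)^2 = 5^2 = 25
5^3 = 5 * 5^2 = 5 * 25 = 125
5^6 = (5^3)^2 = 125^2 = 15625
5^7 = 5 * 5^6 = 5 * 15625 = 78125
5^14 = (5^7)^2 = 78125^2 = 6103515625
5^28 = (5^14)^2 = 6103515625^2 = 37252902984619140625

Result: 37252902984619140625
Multiplications needed: 6 (6 lines after 5^1)

5^28 = 37252902984619140625. Using exponentiation by squaring, this requires 6 multiplications. The key idea: if the exponent is even, square the half-power; if odd, multiply by the base once.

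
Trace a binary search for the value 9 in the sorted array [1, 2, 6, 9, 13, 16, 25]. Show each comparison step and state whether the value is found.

Binary search for 9 in [1, 2, 6, 9, 13, 16, 25]:

lo=0, hi=6, mid=3, arr[mid]=9 -> Found target at index 3!

Binary search finds 9 at index 3 after 1 comparisons. The search repeatedly halves the search space by comparing with the middle element.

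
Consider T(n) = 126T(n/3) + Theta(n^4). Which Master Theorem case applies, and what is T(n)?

Master Theorem for T(n) = 126T(n/3) + O(n^4):

a = 126, b = 3, c = 4
log_b(a) = log_3(126) = 4.4022

Case 1: c = 4 < log_3(126) = 4.4022
T(n) = O(n^(log_3 126))

For T(n) = 126T(n/3) + O(n^4): log_3(126) = 4.4022. This is Case 1 of the Master Theorem (c < log_b(a), work dominated by leaves), giving O(n^(log_3 126)).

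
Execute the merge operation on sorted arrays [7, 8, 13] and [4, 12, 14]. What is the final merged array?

Merging process:

Compare 7 vs 4: take 4 from right. Merged: [4]
Compare 7 vs 12: take 7 from left. Merged: [4, 7]
Compare 8 vs 12: take 8 from left. Merged: [4, 7, 8]
Compare 13 vs 12: take 12 from right. Merged: [4, 7, 8, 12]
Compare 13 vs 14: take 13 from left. Merged: [4, 7, 8, 12, 13]
Append remaining from right: [14]. Merged: [4, 7, 8, 12, 13, 14]

Final merged array: [4, 7, 8, 12, 13, 14]
Total comparisons: 5

The merged array is [4, 7, 8, 12, 13, 14], requiring 5 comparisons. The merge step runs in O(n) time where n is the total number of elements.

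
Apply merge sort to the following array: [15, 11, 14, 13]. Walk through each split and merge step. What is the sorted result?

Merge sort trace:

Split: [15, 11, 14, 13] -> [15, 11] and [14, 13]
  Split: [15, 11] -> [15] and [11]
  Merge: [15] + [11] -> [11, 15]
  Split: [14, 13] -> [14] and [13]
  Merge: [14] + [13] -> [13, 14]
Merge: [11, 15] + [13, 14] -> [11, 13, 14, 15]

Final sorted array: [11, 13, 14, 15]

The merge sort proceeds by recursively splitting the array and merging sorted halves.
After all merges, the sorted array is [11, 13, 14, 15].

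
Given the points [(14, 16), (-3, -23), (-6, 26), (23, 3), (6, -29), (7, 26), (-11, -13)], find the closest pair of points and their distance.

Computing all pairwise distances among 7 points:

d((14, 16), (-3, -23)) = 42.5441
d((14, 16), (-6, 26)) = 22.3607
d((14, 16), (23, 3)) = 15.8114
d((14, 16), (6, -29)) = 45.7056
d((14, 16), (7, 26)) = 12.2066
d((14, 16), (-11, -13)) = 38.2884
d((-3, -23), (-6, 26)) = 49.0918
d((-3, -23), (23, 3)) = 36.7696
d((-3, -23), (6, -29)) = 10.8167 <-- minimum
d((-3, -23), (7, 26)) = 50.01
d((-3, -23), (-11, -13)) = 12.8062
d((-6, 26), (23, 3)) = 37.0135
d((-6, 26), (6, -29)) = 56.2939
d((-6, 26), (7, 26)) = 13.0
d((-6, 26), (-11, -13)) = 39.3192
d((23, 3), (6, -29)) = 36.2353
d((23, 3), (7, 26)) = 28.0179
d((23, 3), (-11, -13)) = 37.5766
d((6, -29), (7, 26)) = 55.0091
d((6, -29), (-11, -13)) = 23.3452
d((7, 26), (-11, -13)) = 42.9535

Closest pair: (-3, -23) and (6, -29) with distance 10.8167

The closest pair is (-3, -23) and (6, -29) with Euclidean distance 10.8167. For 7 points, brute-force pairwise comparison is shown above. For large n, the divide-and-conquer algorithm (sort by x, recurse on halves, check the dividing strip) achieves O(n log n).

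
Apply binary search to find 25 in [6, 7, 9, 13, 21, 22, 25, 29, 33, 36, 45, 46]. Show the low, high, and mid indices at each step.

Binary search for 25 in [6, 7, 9, 13, 21, 22, 25, 29, 33, 36, 45, 46]:

lo=0, hi=11, mid=5, arr[mid]=22 -> 22 < 25, search right half
lo=6, hi=11, mid=8, arr[mid]=33 -> 33 > 25, search left half
lo=6, hi=7, mid=6, arr[mid]=25 -> Found target at index 6!

Binary search finds 25 at index 6 after 3 comparisons. The search repeatedly halves the search space by comparing with the middle element.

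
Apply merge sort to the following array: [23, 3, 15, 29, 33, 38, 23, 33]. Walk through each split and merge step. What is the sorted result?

Merge sort trace:

Split: [23, 3, 15, 29, 33, 38, 23, 33] -> [23, 3, 15, 29] and [33, 38, 23, 33]
  Split: [23, 3, 15, 29] -> [23, 3] and [15, 29]
    Split: [23, 3] -> [23] and [3]
    Merge: [23] + [3] -> [3, 23]
    Split: [15, 29] -> [15] and [29]
    Merge: [15] + [29] -> [15, 29]
  Merge: [3, 23] + [15, 29] -> [3, 15, 23, 29]
  Split: [33, 38, 23, 33] -> [33, 38] and [23, 33]
    Split: [33, 38] -> [33] and [38]
    Merge: [33] + [38] -> [33, 38]
    Split: [23, 33] -> [23] and [33]
    Merge: [23] + [33] -> [23, 33]
  Merge: [33, 38] + [23, 33] -> [23, 33, 33, 38]
Merge: [3, 15, 23, 29] + [23, 33, 33, 38] -> [3, 15, 23, 23, 29, 33, 33, 38]

Final sorted array: [3, 15, 23, 23, 29, 33, 33, 38]

The merge sort proceeds by recursively splitting the array and merging sorted halves.
After all merges, the sorted array is [3, 15, 23, 23, 29, 33, 33, 38].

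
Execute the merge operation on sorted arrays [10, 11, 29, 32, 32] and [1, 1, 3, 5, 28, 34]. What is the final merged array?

Merging process:

Compare 10 vs 1: take 1 from right. Merged: [1]
Compare 10 vs 1: take 1 from right. Merged: [1, 1]
Compare 10 vs 3: take 3 from right. Merged: [1, 1, 3]
Compare 10 vs 5: take 5 from right. Merged: [1, 1, 3, 5]
Compare 10 vs 28: take 10 from left. Merged: [1, 1, 3, 5, 10]
Compare 11 vs 28: take 11 from left. Merged: [1, 1, 3, 5, 10, 11]
Compare 29 vs 28: take 28 from right. Merged: [1, 1, 3, 5, 10, 11, 28]
Compare 29 vs 34: take 29 from left. Merged: [1, 1, 3, 5, 10, 11, 28, 29]
Compare 32 vs 34: take 32 from left. Merged: [1, 1, 3, 5, 10, 11, 28, 29, 32]
Compare 32 vs 34: take 32 from left. Merged: [1, 1, 3, 5, 10, 11, 28, 29, 32, 32]
Append remaining from right: [34]. Merged: [1, 1, 3, 5, 10, 11, 28, 29, 32, 32, 34]

Final merged array: [1, 1, 3, 5, 10, 11, 28, 29, 32, 32, 34]
Total comparisons: 10

The merged array is [1, 1, 3, 5, 10, 11, 28, 29, 32, 32, 34], requiring 10 comparisons. The merge step runs in O(n) time where n is the total number of elements.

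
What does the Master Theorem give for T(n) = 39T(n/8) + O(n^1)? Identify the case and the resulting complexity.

Master Theorem for T(n) = 39T(n/8) + O(n^1):

a = 39, b = 8, c = 1
log_b(a) = log_8(39) = 1.7618

Case 1: c = 1 < log_8(39) = 1.7618
T(n) = O(n^(log_8 39))

For T(n) = 39T(n/8) + O(n^1): log_8(39) = 1.7618. This is Case 1 of the Master Theorem (c < log_b(a), work dominated by leaves), giving O(n^(log_8 39)).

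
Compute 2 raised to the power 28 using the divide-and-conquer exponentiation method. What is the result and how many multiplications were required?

Computing 2^28 by squaring (build up from 2^1; each line after the first costs one multiplication):

2^1 = 2
2^2 = (2^1)^2 = 2^2 = 4
2^3 = 2 * 2^2 = 2 * 4 = 8
2^6 = (2^3)^2 = 8^2 = 64
2^7 = 2 * 2^6 = 2 * 64 = 128
2^14 = (2^7)^2 = 128^2 = 16384
2^28 = (2^14)^2 = 16384^2 = 268435456

Result: 268435456
Multiplications needed: 6 (6 lines after 2^1)

2^28 = 268435456. Using exponentiation by squaring, this requires 6 multiplications. The key idea: if the exponent is even, square the half-power; if odd, multiply by the base once.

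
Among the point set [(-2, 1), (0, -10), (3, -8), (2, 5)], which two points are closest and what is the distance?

Computing all pairwise distances among 4 points:

d((-2, 1), (0, -10)) = 11.1803
d((-2, 1), (3, -8)) = 10.2956
d((-2, 1), (2, 5)) = 5.6569
d((0, -10), (3, -8)) = 3.6056 <-- minimum
d((0, -10), (2, 5)) = 15.1327
d((3, -8), (2, 5)) = 13.0384

Closest pair: (0, -10) and (3, -8) with distance 3.6056

The closest pair is (0, -10) and (3, -8) with Euclidean distance 3.6056. For 4 points, brute-force pairwise comparison is shown above. For large n, the divide-and-conquer algorithm (sort by x, recurse on halves, check the dividing strip) achieves O(n log n).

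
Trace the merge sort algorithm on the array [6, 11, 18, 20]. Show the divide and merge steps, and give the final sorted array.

Merge sort trace:

Split: [6, 11, 18, 20] -> [6, 11] and [18, 20]
  Split: [6, 11] -> [6] and [11]
  Merge: [6] + [11] -> [6, 11]
  Split: [18, 20] -> [18] and [20]
  Merge: [18] + [20] -> [18, 20]
Merge: [6, 11] + [18, 20] -> [6, 11, 18, 20]

Final sorted array: [6, 11, 18, 20]

The merge sort proceeds by recursively splitting the array and merging sorted halves.
After all merges, the sorted array is [6, 11, 18, 20].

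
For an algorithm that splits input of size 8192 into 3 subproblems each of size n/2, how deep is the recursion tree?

For divide and conquer with division factor 2:

Problem sizes at each level:
Level 0: 8192
Level 1: 4096
Level 2: 2048
Level 3: 1024
Level 4: 512
Level 5: 256
Level 6: 128
Level 7: 64
Level 8: 32
Level 9: 16
Level 10: 8
Level 11: 4
Level 12: 2
Level 13: 1

The root is level 0 and the size-1 base case is level 13 (the tree spans levels 0 through 13, i.e. 14 levels counting the root), so the depth is the number of divisions: log_2(8192) = 13

The recursion tree depth is log_2(8192) = 13. At each level, the problem size is divided by 2, so it takes 13 divisions to reduce to a base case of size 1. The algorithm makes 3 recursive calls at each level.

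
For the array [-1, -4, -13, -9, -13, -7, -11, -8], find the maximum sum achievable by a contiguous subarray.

Using Kadane's algorithm on [-1, -4, -13, -9, -13, -7, -11, -8]:

Scanning through the array:
Position 1 (value -4): max_ending_here = -4, max_so_far = -1
Position 2 (value -13): max_ending_here = -13, max_so_far = -1
Position 3 (value -9): max_ending_here = -9, max_so_far = -1
Position 4 (value -13): max_ending_here = -13, max_so_far = -1
Position 5 (value -7): max_ending_here = -7, max_so_far = -1
Position 6 (value -11): max_ending_here = -11, max_so_far = -1
Position 7 (value -8): max_ending_here = -8, max_so_far = -1

Maximum subarray: [-1]
Maximum sum: -1

The maximum subarray is [-1] with sum -1. This subarray runs from index 0 to index 0.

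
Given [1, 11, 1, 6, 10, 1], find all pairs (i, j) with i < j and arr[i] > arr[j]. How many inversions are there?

Finding inversions in [1, 11, 1, 6, 10, 1]:

(1, 2): arr[1]=11 > arr[2]=1
(1, 3): arr[1]=11 > arr[3]=6
(1, 4): arr[1]=11 > arr[4]=10
(1, 5): arr[1]=11 > arr[5]=1
(3, 5): arr[3]=6 > arr[5]=1
(4, 5): arr[4]=10 > arr[5]=1

Total inversions: 6

The array has 6 inversion(s): (1,2), (1,3), (1,4), (1,5), (3,5), (4,5). Each pair (i,j) satisfies i < j and arr[i] > arr[j].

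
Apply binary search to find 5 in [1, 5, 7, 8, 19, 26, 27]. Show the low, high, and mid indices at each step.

Binary search for 5 in [1, 5, 7, 8, 19, 26, 27]:

lo=0, hi=6, mid=3, arr[mid]=8 -> 8 > 5, search left half
lo=0, hi=2, mid=1, arr[mid]=5 -> Found target at index 1!

Binary search finds 5 at index 1 after 2 comparisons. The search repeatedly halves the search space by comparing with the middle element.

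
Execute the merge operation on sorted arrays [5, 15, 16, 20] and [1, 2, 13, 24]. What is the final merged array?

Merging process:

Compare 5 vs 1: take 1 from right. Merged: [1]
Compare 5 vs 2: take 2 from right. Merged: [1, 2]
Compare 5 vs 13: take 5 from left. Merged: [1, 2, 5]
Compare 15 vs 13: take 13 from right. Merged: [1, 2, 5, 13]
Compare 15 vs 24: take 15 from left. Merged: [1, 2, 5, 13, 15]
Compare 16 vs 24: take 16 from left. Merged: [1, 2, 5, 13, 15, 16]
Compare 20 vs 24: take 20 from left. Merged: [1, 2, 5, 13, 15, 16, 20]
Append remaining from right: [24]. Merged: [1, 2, 5, 13, 15, 16, 20, 24]

Final merged array: [1, 2, 5, 13, 15, 16, 20, 24]
Total comparisons: 7

The merged array is [1, 2, 5, 13, 15, 16, 20, 24], requiring 7 comparisons. The merge step runs in O(n) time where n is the total number of elements.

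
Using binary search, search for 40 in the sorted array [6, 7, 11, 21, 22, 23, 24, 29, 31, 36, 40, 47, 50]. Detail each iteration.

Binary search for 40 in [6, 7, 11, 21, 22, 23, 24, 29, 31, 36, 40, 47, 50]:

lo=0, hi=12, mid=6, arr[mid]=24 -> 24 < 40, search right half
lo=7, hi=12, mid=9, arr[mid]=36 -> 36 < 40, search right half
lo=10, hi=12, mid=11, arr[mid]=47 -> 47 > 40, search left half
lo=10, hi=10, mid=10, arr[mid]=40 -> Found target at index 10!

Binary search finds 40 at index 10 after 4 comparisons. The search repeatedly halves the search space by comparing with the middle element.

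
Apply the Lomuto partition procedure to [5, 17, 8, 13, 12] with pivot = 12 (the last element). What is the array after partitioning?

Lomuto partition with pivot = 12:

Initial array: [5, 17, 8, 13, 12]

arr[0]=5 <= 12: swap with position 0, array becomes [5, 17, 8, 13, 12]
arr[1]=17 > 12: no swap
arr[2]=8 <= 12: swap with position 1, array becomes [5, 8, 17, 13, 12]
arr[3]=13 > 12: no swap

Place pivot at position 2: [5, 8, 12, 13, 17]
Pivot position: 2

After partitioning with pivot 12, the array becomes [5, 8, 12, 13, 17]. The pivot is placed at index 2. All elements to the left of the pivot are <= 12, and all elements to the right are > 12.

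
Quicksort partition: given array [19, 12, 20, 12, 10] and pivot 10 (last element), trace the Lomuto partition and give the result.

Lomuto partition with pivot = 10:

Initial array: [19, 12, 20, 12, 10]

arr[0]=19 > 10: no swap
arr[1]=12 > 10: no swap
arr[2]=20 > 10: no swap
arr[3]=12 > 10: no swap

Place pivot at position 0: [10, 12, 20, 12, 19]
Pivot position: 0

After partitioning with pivot 10, the array becomes [10, 12, 20, 12, 19]. The pivot is placed at index 0. All elements to the left of the pivot are <= 10, and all elements to the right are > 10.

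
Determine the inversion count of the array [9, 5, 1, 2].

Finding inversions in [9, 5, 1, 2]:

(0, 1): arr[0]=9 > arr[1]=5
(0, 2): arr[0]=9 > arr[2]=1
(0, 3): arr[0]=9 > arr[3]=2
(1, 2): arr[1]=5 > arr[2]=1
(1, 3): arr[1]=5 > arr[3]=2

Total inversions: 5

The array has 5 inversion(s): (0,1), (0,2), (0,3), (1,2), (1,3). Each pair (i,j) satisfies i < j and arr[i] > arr[j].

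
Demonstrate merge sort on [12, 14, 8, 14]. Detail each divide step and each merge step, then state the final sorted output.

Merge sort trace:

Split: [12, 14, 8, 14] -> [12, 14] and [8, 14]
  Split: [12, 14] -> [12] and [14]
  Merge: [12] + [14] -> [12, 14]
  Split: [8, 14] -> [8] and [14]
  Merge: [8] + [14] -> [8, 14]
Merge: [12, 14] + [8, 14] -> [8, 12, 14, 14]

Final sorted array: [8, 12, 14, 14]

The merge sort proceeds by recursively splitting the array and merging sorted halves.
After all merges, the sorted array is [8, 12, 14, 14].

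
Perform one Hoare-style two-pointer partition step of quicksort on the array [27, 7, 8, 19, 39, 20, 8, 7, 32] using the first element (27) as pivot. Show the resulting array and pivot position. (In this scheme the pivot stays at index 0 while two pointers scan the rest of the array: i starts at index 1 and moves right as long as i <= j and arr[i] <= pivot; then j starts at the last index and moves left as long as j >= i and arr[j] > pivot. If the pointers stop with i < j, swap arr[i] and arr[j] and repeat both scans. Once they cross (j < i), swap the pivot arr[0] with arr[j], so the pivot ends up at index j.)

Hoare-style two-pointer partition with pivot = 27:

Initial array: [27, 7, 8, 19, 39, 20, 8, 7, 32]

Pointers start at i = 1, j = 8.
i stops at index 4 (arr[4]=39 > 27), j stops at index 7 (arr[7]=7 <= 27): swap arr[4] and arr[7], array becomes [27, 7, 8, 19, 7, 20, 8, 39, 32]
i ends at 7, j ends at 6: the pointers have crossed (j < i), so scanning stops.

Swap pivot arr[0] with arr[6] to place pivot at position 6: [8, 7, 8, 19, 7, 20, 27, 39, 32]
Pivot position: 6

After partitioning with pivot 27, the array becomes [8, 7, 8, 19, 7, 20, 27, 39, 32]. The pivot is placed at index 6. All elements to the left of the pivot are <= 27, and all elements to the right are > 27.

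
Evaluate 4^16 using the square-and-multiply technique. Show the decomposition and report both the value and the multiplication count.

Computing 4^16 by squaring (build up from 4^1; each line after the first costs one multiplication):

4^1 = 4
4^2 = (4^1)^2 = 4^2 = 16
4^4 = (4^2)^2 = 16^2 = 256
4^8 = (4^4)^2 = 256^2 = 65536
4^16 = (4^8)^2 = 65536^2 = 4294967296

Result: 4294967296
Multiplications needed: 4 (4 lines after 4^1)

4^16 = 4294967296. Using exponentiation by squaring, this requires 4 multiplications. The key idea: if the exponent is even, square the half-power; if odd, multiply by the base once.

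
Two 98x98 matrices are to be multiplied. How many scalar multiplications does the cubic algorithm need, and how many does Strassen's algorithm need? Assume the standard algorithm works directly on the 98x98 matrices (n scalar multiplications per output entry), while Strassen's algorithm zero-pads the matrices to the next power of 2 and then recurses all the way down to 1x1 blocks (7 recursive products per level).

Matrix multiplication for 98x98 matrices:

Strassen's algorithm requires power-of-2 dimensions. Pad 98x98 to 128x128 (next power of 2).

Standard algorithm: 98^3 = 941192 multiplications
Strassen's algorithm: 7^(log2(128)) = 7^7 = 823543 multiplications
Savings: 941192 - 823543 = 117649 multiplications

Standard: 941192 multiplications (98^3). Strassen: 823543 multiplications (7^7, after padding to 128x128). Strassen reduces 8 recursive multiplications to 7 at each level.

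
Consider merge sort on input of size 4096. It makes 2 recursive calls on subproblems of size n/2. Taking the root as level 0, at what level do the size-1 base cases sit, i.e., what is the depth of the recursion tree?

For divide and conquer with division factor 2:

Problem sizes at each level:
Level 0: 4096
Level 1: 2048
Level 2: 1024
Level 3: 512
Level 4: 256
Level 5: 128
Level 6: 64
Level 7: 32
Level 8: 16
Level 9: 8
Level 10: 4
Level 11: 2
Level 12: 1

The root is level 0 and the size-1 base case is level 12 (the tree spans levels 0 through 12, i.e. 13 levels counting the root), so the depth is the number of divisions: log_2(4096) = 12

The recursion tree depth is log_2(4096) = 12. At each level, the problem size is divided by 2, so it takes 12 divisions to reduce to a base case of size 1. The algorithm makes 2 recursive calls at each level.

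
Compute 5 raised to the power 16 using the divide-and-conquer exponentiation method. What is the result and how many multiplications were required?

Computing 5^16 by squaring (build up from 5^1; each line after the first costs one multiplication):

5^1 = 5
5^2 = (5^1)^2 = 5^2 = 25
5^4 = (5^2)^2 = 25^2 = 625
5^8 = (5^4)^2 = 625^2 = 390625
5^16 = (5^8)^2 = 390625^2 = 152587890625

Result: 152587890625
Multiplications needed: 4 (4 lines after 5^1)

5^16 = 152587890625. Using exponentiation by squaring, this requires 4 multiplications. The key idea: if the exponent is even, square the half-power; if odd, multiply by the base once.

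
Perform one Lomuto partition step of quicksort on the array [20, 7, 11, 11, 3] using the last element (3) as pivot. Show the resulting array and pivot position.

Lomuto partition with pivot = 3:

Initial array: [20, 7, 11, 11, 3]

arr[0]=20 > 3: no swap
arr[1]=7 > 3: no swap
arr[2]=11 > 3: no swap
arr[3]=11 > 3: no swap

Place pivot at position 0: [3, 7, 11, 11, 20]
Pivot position: 0

After partitioning with pivot 3, the array becomes [3, 7, 11, 11, 20]. The pivot is placed at index 0. All elements to the left of the pivot are <= 3, and all elements to the right are > 3.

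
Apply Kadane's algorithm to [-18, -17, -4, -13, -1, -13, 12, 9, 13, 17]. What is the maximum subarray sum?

Using Kadane's algorithm on [-18, -17, -4, -13, -1, -13, 12, 9, 13, 17]:

Scanning through the array:
Position 1 (value -17): max_ending_here = -17, max_so_far = -17
Position 2 (value -4): max_ending_here = -4, max_so_far = -4
Position 3 (value -13): max_ending_here = -13, max_so_far = -4
Position 4 (value -1): max_ending_here = -1, max_so_far = -1
Position 5 (value -13): max_ending_here = -13, max_so_far = -1
Position 6 (value 12): max_ending_here = 12, max_so_far = 12
Position 7 (value 9): max_ending_here = 21, max_so_far = 21
Position 8 (value 13): max_ending_here = 34, max_so_far = 34
Position 9 (value 17): max_ending_here = 51, max_so_far = 51

Maximum subarray: [12, 9, 13, 17]
Maximum sum: 51

The maximum subarray is [12, 9, 13, 17] with sum 51. This subarray runs from index 6 to index 9.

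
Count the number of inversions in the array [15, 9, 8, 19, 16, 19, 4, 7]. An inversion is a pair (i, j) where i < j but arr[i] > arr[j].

Finding inversions in [15, 9, 8, 19, 16, 19, 4, 7]:

(0, 1): arr[0]=15 > arr[1]=9
(0, 2): arr[0]=15 > arr[2]=8
(0, 6): arr[0]=15 > arr[6]=4
(0, 7): arr[0]=15 > arr[7]=7
(1, 2): arr[1]=9 > arr[2]=8
(1, 6): arr[1]=9 > arr[6]=4
(1, 7): arr[1]=9 > arr[7]=7
(2, 6): arr[2]=8 > arr[6]=4
(2, 7): arr[2]=8 > arr[7]=7
(3, 4): arr[3]=19 > arr[4]=16
(3, 6): arr[3]=19 > arr[6]=4
(3, 7): arr[3]=19 > arr[7]=7
(4, 6): arr[4]=16 > arr[6]=4
(4, 7): arr[4]=16 > arr[7]=7
(5, 6): arr[5]=19 > arr[6]=4
(5, 7): arr[5]=19 > arr[7]=7

Total inversions: 16

The array has 16 inversion(s): (0,1), (0,2), (0,6), (0,7), (1,2), (1,6), (1,7), (2,6), (2,7), (3,4), (3,6), (3,7), (4,6), (4,7), (5,6), (5,7). Each pair (i,j) satisfies i < j and arr[i] > arr[j].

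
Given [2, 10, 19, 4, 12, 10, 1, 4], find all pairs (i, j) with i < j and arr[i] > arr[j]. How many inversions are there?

Finding inversions in [2, 10, 19, 4, 12, 10, 1, 4]:

(0, 6): arr[0]=2 > arr[6]=1
(1, 3): arr[1]=10 > arr[3]=4
(1, 6): arr[1]=10 > arr[6]=1
(1, 7): arr[1]=10 > arr[7]=4
(2, 3): arr[2]=19 > arr[3]=4
(2, 4): arr[2]=19 > arr[4]=12
(2, 5): arr[2]=19 > arr[5]=10
(2, 6): arr[2]=19 > arr[6]=1
(2, 7): arr[2]=19 > arr[7]=4
(3, 6): arr[3]=4 > arr[6]=1
(4, 5): arr[4]=12 > arr[5]=10
(4, 6): arr[4]=12 > arr[6]=1
(4, 7): arr[4]=12 > arr[7]=4
(5, 6): arr[5]=10 > arr[6]=1
(5, 7): arr[5]=10 > arr[7]=4

Total inversions: 15

The array has 15 inversion(s): (0,6), (1,3), (1,6), (1,7), (2,3), (2,4), (2,5), (2,6), (2,7), (3,6), (4,5), (4,6), (4,7), (5,6), (5,7). Each pair (i,j) satisfies i < j and arr[i] > arr[j].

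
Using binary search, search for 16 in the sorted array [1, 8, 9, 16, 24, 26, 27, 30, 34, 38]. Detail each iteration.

Binary search for 16 in [1, 8, 9, 16, 24, 26, 27, 30, 34, 38]:

lo=0, hi=9, mid=4, arr[mid]=24 -> 24 > 16, search left half
lo=0, hi=3, mid=1, arr[mid]=8 -> 8 < 16, search right half
lo=2, hi=3, mid=2, arr[mid]=9 -> 9 < 16, search right half
lo=3, hi=3, mid=3, arr[mid]=16 -> Found target at index 3!

Binary search finds 16 at index 3 after 4 comparisons. The search repeatedly halves the search space by comparing with the middle element.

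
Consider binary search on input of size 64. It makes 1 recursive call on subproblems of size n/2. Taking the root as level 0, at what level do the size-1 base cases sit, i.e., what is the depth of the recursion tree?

For divide and conquer with division factor 2:

Problem sizes at each level:
Level 0: 64
Level 1: 32
Level 2: 16
Level 3: 8
Level 4: 4
Level 5: 2
Level 6: 1

The root is level 0 and the size-1 base case is level 6 (the tree spans levels 0 through 6, i.e. 7 levels counting the root), so the depth is the number of divisions: log_2(64) = 6

The recursion tree depth is log_2(64) = 6. At each level, the problem size is divided by 2, so it takes 6 divisions to reduce to a base case of size 1. The algorithm makes 1 recursive call at each level.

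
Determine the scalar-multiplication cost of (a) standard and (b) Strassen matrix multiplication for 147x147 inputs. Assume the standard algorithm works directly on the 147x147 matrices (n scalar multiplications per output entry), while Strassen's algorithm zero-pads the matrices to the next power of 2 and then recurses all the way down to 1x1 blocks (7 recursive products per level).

Matrix multiplication for 147x147 matrices:

Strassen's algorithm requires power-of-2 dimensions. Pad 147x147 to 256x256 (next power of 2).

Standard algorithm: 147^3 = 3176523 multiplications
Strassen's algorithm: 7^(log2(256)) = 7^8 = 5764801 multiplications
Difference: 3176523 - 5764801 = -2588278 (Strassen uses MORE here due to padding overhead — for small or just-over-power-of-2 n, padding can outweigh the per-level savings)

Standard: 3176523 multiplications (147^3). Strassen: 5764801 multiplications (7^8, after padding to 256x256). Strassen reduces 8 recursive multiplications to 7 at each level.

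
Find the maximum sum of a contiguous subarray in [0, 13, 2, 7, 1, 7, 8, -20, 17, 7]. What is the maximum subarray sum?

Using Kadane's algorithm on [0, 13, 2, 7, 1, 7, 8, -20, 17, 7]:

Scanning through the array:
Position 1 (value 13): max_ending_here = 13, max_so_far = 13
Position 2 (value 2): max_ending_here = 15, max_so_far = 15
Position 3 (value 7): max_ending_here = 22, max_so_far = 22
Position 4 (value 1): max_ending_here = 23, max_so_far = 23
Position 5 (value 7): max_ending_here = 30, max_so_far = 30
Position 6 (value 8): max_ending_here = 38, max_so_far = 38
Position 7 (value -20): max_ending_here = 18, max_so_far = 38
Position 8 (value 17): max_ending_here = 35, max_so_far = 38
Position 9 (value 7): max_ending_here = 42, max_so_far = 42

Maximum subarray: [0, 13, 2, 7, 1, 7, 8, -20, 17, 7]
Maximum sum: 42

The maximum subarray is [0, 13, 2, 7, 1, 7, 8, -20, 17, 7] with sum 42. This subarray runs from index 0 to index 9.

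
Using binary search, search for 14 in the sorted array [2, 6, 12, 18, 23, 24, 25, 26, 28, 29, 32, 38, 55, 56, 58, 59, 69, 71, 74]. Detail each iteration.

Binary search for 14 in [2, 6, 12, 18, 23, 24, 25, 26, 28, 29, 32, 38, 55, 56, 58, 59, 69, 71, 74]:

lo=0, hi=18, mid=9, arr[mid]=29 -> 29 > 14, search left half
lo=0, hi=8, mid=4, arr[mid]=23 -> 23 > 14, search left half
lo=0, hi=3, mid=1, arr[mid]=6 -> 6 < 14, search right half
lo=2, hi=3, mid=2, arr[mid]=12 -> 12 < 14, search right half
lo=3, hi=3, mid=3, arr[mid]=18 -> 18 > 14, search left half
lo=3 > hi=2, target 14 not found

Binary search determines that 14 is not in the array after 5 comparisons. The search space was exhausted without finding the target.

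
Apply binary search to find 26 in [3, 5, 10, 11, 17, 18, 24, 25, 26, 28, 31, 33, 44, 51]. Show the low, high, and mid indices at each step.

Binary search for 26 in [3, 5, 10, 11, 17, 18, 24, 25, 26, 28, 31, 33, 44, 51]:

lo=0, hi=13, mid=6, arr[mid]=24 -> 24 < 26, search right half
lo=7, hi=13, mid=10, arr[mid]=31 -> 31 > 26, search left half
lo=7, hi=9, mid=8, arr[mid]=26 -> Found target at index 8!

Binary search finds 26 at index 8 after 3 comparisons. The search repeatedly halves the search space by comparing with the middle element.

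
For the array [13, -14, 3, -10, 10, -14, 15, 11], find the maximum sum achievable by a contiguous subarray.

Using Kadane's algorithm on [13, -14, 3, -10, 10, -14, 15, 11]:

Scanning through the array:
Position 1 (value -14): max_ending_here = -1, max_so_far = 13
Position 2 (value 3): max_ending_here = 3, max_so_far = 13
Position 3 (value -10): max_ending_here = -7, max_so_far = 13
Position 4 (value 10): max_ending_here = 10, max_so_far = 13
Position 5 (value -14): max_ending_here = -4, max_so_far = 13
Position 6 (value 15): max_ending_here = 15, max_so_far = 15
Position 7 (value 11): max_ending_here = 26, max_so_far = 26

Maximum subarray: [15, 11]
Maximum sum: 26

The maximum subarray is [15, 11] with sum 26. This subarray runs from index 6 to index 7.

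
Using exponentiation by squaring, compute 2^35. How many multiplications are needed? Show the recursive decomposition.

Computing 2^35 by squaring (build up from 2^1; each line after the first costs one multiplication):

2^1 = 2
2^2 = (2^1)^2 = 2^2 = 4
2^4 = (2^2)^2 = 4^2 = 16
2^8 = (2^4)^2 = 16^2 = 256
2^16 = (2^8)^2 = 256^2 = 65536
2^17 = 2 * 2^16 = 2 * 65536 = 131072
2^34 = (2^17)^2 = 131072^2 = 17179869184
2^35 = 2 * 2^34 = 2 * 17179869184 = 34359738368

Result: 34359738368
Multiplications needed: 7 (7 lines after 2^1)

2^35 = 34359738368. Using exponentiation by squaring, this requires 7 multiplications. The key idea: if the exponent is even, square the half-power; if odd, multiply by the base once.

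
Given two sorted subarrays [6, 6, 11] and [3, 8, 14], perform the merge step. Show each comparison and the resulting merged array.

Merging process:

Compare 6 vs 3: take 3 from right. Merged: [3]
Compare 6 vs 8: take 6 from left. Merged: [3, 6]
Compare 6 vs 8: take 6 from left. Merged: [3, 6, 6]
Compare 11 vs 8: take 8 from right. Merged: [3, 6, 6, 8]
Compare 11 vs 14: take 11 from left. Merged: [3, 6, 6, 8, 11]
Append remaining from right: [14]. Merged: [3, 6, 6, 8, 11, 14]

Final merged array: [3, 6, 6, 8, 11, 14]
Total comparisons: 5

The merged array is [3, 6, 6, 8, 11, 14], requiring 5 comparisons. The merge step runs in O(n) time where n is the total number of elements.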